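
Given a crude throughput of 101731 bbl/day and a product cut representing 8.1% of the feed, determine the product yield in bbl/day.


Crude throughput = 101731 bbl/day
Fraction yield = 8.1%
yield = throughput * fraction / 100
yield = 101731 * 8.1 / 100 = 8240.211

8240.211 bbl/day


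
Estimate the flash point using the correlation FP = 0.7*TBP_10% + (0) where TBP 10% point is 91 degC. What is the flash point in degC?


FP = 0.7 * 91 + (0) = 63.7

63.7 degC


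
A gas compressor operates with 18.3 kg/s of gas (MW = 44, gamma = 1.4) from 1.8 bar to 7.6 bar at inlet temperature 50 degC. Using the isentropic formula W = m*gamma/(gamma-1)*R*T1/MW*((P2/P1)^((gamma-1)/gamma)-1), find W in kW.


Isentropic work: W = m*(gamma/(gamma-1))*(R*T1/MW)*((P2/P1)^((gamma-1)/gamma) - 1)
T1 = 50 + 273.15 = 323.15 K
Pressure ratio = 7.6 / 1.8 = 4.22222
Exponent = (1.4 - 1)/1.4 = 0.285714
(P2/P1)^exp - 1 = 4.22222^0.285714 - 1 = 0.509127
W = 18.3 * 1.4 / 0.4 * 8.314 * 323.15 / 44 * 0.509127 = 1991

1991 kW


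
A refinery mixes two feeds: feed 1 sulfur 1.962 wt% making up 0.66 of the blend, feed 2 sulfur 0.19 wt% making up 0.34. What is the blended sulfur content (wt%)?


Linear sulfur blending: S_blend = x1*S1 + x2*S2
Contribution 1: 0.66 * 1.962 = 1.29492 wt%
Contribution 2: 0.34 * 0.19 = 0.0646 wt%
S_blend = 1.29492 + 0.0646 = 1.35952

1.35952 wt%


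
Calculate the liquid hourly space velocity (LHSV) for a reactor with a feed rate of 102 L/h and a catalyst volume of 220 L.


LHSV = volumetric feed rate / catalyst volume
= 102 L/h / 220 L
= 0.4636 h^-1

0.4636 h^-1


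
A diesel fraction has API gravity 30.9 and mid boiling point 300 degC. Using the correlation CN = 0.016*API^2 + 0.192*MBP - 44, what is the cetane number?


CN = 0.016 * 30.9^2 + 0.192 * 300 - 44
CN = 15.27696 + 57.6 - 44 = 28.87696

28.87696


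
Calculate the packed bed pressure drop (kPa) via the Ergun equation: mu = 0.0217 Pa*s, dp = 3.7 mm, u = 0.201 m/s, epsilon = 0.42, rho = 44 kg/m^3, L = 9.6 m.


dp = 3.7 mm = 0.0037 m
Viscous term = 150*0.0217*0.201*(1-0.42)^2 / (0.0037^2*0.42^3) = 216996
Inertial term = 1.75*44*0.201^2*(1-0.42) / (0.0037*0.42^3) = 6582.05
dP/L = 216996 + 6582.05 = 223578 Pa/m
dP = 223578 * 9.6 / 1000 = 2146 kPa

2146 kPa


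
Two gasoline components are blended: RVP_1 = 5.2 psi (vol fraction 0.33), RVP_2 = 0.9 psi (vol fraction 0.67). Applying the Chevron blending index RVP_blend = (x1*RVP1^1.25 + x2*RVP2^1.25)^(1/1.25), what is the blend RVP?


Chevron index: RVP_blend = (sum xi*RVPi^1.25)^(1/1.25)
RVP^1.25 terms: 0.33 * 5.2^1.25 + 0.67 * 0.9^1.25 = 3.17863
RVP_blend = 3.17863^(1/1.25) = 2.522

2.522 psi


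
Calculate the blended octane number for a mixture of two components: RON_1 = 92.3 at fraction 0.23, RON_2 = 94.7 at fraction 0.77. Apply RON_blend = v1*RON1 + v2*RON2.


Linear blending: RON_blend = sum(vi * RONi)
Contribution 1: 0.23 * 92.3 = 21.229
Contribution 2: 0.77 * 94.7 = 72.919
RON_blend = 21.229 + 72.919 = 94.148

94.148


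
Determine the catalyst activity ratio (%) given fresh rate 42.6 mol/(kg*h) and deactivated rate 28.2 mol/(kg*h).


Activity (%) = (rate_used / rate_fresh) * 100
rate_used = 28.2, rate_fresh = 42.6
= (28.2 / 42.6) * 100
= 0.6620 * 100 = 66.20

66.20 %


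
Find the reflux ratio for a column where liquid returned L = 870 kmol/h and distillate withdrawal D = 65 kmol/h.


Reflux ratio definition: R = L / D (liquid returned / distillate withdrawn)
L = 870 kmol/h, D = 65 kmol/h
R = 870 / 65 = 13.38

13.38


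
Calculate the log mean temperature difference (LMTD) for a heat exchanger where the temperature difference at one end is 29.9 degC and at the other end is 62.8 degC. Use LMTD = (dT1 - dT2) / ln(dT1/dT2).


LMTD = (dT1 - dT2) / ln(dT1/dT2)
= (29.9 - 62.8) / ln(29.9 / 62.8) = -32.9 / -0.742097 = 44.33

44.33 degC


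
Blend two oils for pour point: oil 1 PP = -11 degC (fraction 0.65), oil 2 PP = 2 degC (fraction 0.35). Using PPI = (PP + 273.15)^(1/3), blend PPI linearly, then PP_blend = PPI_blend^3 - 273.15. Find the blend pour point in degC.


PPI_1 = (-11 + 273.15)^(1/3) = 6.400049
PPI_2 = (2 + 273.15)^(1/3) = 6.504139
PPI_blend = 0.65 * 6.400049 + 0.35 * 6.504139 = 6.436481
PP_blend = 6.436481^3 - 273.15 = 266.6524 - 273.15 = -6.5

-6.5 degC


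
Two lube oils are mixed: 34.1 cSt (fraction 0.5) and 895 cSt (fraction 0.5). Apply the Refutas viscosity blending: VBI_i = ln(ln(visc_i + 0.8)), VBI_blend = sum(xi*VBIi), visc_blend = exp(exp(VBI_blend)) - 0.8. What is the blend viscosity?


Refutas method: VBN_i = 14.534*ln(ln(visc_i + 0.8)) + 10.975, blended linearly by mass fraction; since VBN is linear in VBI_i = ln(ln(visc_i + 0.8)) and the fractions sum to 1, blend VBI directly: visc = exp(exp(VBI_blend)) - 0.8
VBI_1 = ln(ln(34.1 + 0.8)) = 1.26765
VBI_2 = ln(ln(895 + 0.8)) = 1.91659
VBI_blend = 0.5 * 1.26765 + 0.5 * 1.91659 = 1.59212
visc_blend = exp(exp(1.59212)) - 0.8 = 135.4

135.4 cSt


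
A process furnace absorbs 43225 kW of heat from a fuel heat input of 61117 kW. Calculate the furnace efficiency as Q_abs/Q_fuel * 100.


Furnace efficiency = Q_absorbed / Q_fuel * 100
= 43225 / 61117 * 100 = 70.73

70.73 %


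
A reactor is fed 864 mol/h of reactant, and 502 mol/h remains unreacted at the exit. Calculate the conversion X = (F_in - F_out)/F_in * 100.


X = (F_in - F_out) / F_in * 100
Moles reacted = 864 - 502 = 362
X = 362 / 864 * 100
= 0.4190 * 100
= 41.90 %

41.90 %


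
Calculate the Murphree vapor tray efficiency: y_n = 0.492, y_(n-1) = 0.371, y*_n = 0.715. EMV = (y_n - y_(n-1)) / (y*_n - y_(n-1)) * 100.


Murphree vapor efficiency: EMV = (y_n - y_(n-1)) / (y*_n - y_(n-1)) * 100
EMV = (0.492 - 0.371) / (0.715 - 0.371) * 100 = 0.121 / 0.344 * 100 = 35.17

35.17 %


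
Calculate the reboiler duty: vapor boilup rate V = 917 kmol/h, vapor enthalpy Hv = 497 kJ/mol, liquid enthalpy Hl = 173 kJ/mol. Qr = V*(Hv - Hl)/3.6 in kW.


Qr = 917 * (497 - 173) / 3.6 = 917 * 324 / 3.6 = 82530

82530 kW


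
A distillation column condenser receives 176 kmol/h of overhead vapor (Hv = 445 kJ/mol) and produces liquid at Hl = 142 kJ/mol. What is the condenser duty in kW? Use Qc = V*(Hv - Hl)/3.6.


Qc = 176 * (445 - 142) / 3.6 = 176 * 303 / 3.6 = 14810

14810 kW


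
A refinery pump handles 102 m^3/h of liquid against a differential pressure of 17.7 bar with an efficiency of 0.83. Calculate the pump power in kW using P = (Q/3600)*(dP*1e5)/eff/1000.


Q = 102 / 3600 = 0.0283333 m^3/s
P = 0.0283333 * (17.7 * 1e5) / 0.83 / 1000 = 60.42

60.42 kW


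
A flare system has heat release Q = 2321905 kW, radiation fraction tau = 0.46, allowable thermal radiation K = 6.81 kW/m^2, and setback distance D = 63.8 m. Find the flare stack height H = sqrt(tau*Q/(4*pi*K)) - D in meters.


tau*Q/(4*pi*K) = 0.46 * 2321905 / (4 * pi * 6.81) = 12480.9
sqrt(12480.9) = 111.718
H = 111.718 - 63.8 = 47.92

47.92 m


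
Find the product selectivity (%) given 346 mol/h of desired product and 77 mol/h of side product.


Selectivity = desired / (desired + undesired) * 100
Total products = 346 + 77 = 423 mol/h
S = 346 / 423 * 100
= 0.8180 * 100
= 81.80 %

81.80 %


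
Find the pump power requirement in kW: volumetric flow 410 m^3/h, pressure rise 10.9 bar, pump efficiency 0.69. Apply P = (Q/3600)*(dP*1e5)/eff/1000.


Q = 410 / 3600 = 0.113889 m^3/s
P = 0.113889 * (10.9 * 1e5) / 0.69 / 1000 = 179.9

179.9 kW


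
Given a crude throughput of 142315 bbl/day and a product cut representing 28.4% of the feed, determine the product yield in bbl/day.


Crude throughput = 142315 bbl/day
Fraction yield = 28.4%
yield = throughput * fraction / 100
yield = 142315 * 28.4 / 100 = 40417.46

40417.46 bbl/day


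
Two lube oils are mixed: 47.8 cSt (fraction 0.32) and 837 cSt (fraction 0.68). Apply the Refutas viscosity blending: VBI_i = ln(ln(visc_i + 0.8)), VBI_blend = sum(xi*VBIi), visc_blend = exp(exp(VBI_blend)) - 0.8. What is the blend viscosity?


Refutas method: VBN_i = 14.534*ln(ln(visc_i + 0.8)) + 10.975, blended linearly by mass fraction; since VBN is linear in VBI_i = ln(ln(visc_i + 0.8)) and the fractions sum to 1, blend VBI directly: visc = exp(exp(VBI_blend)) - 0.8
VBI_1 = ln(ln(47.8 + 0.8)) = 1.35677
VBI_2 = ln(ln(837 + 0.8)) = 1.90669
VBI_blend = 0.32 * 1.35677 + 0.68 * 1.90669 = 1.73072
visc_blend = exp(exp(1.73072)) - 0.8 = 282.0

282.0 cSt


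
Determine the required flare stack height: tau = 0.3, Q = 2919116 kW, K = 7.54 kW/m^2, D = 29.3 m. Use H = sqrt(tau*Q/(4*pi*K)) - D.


tau*Q/(4*pi*K) = 0.3 * 2919116 / (4 * pi * 7.54) = 9242.54
sqrt(9242.54) = 96.1381
H = 96.1381 - 29.3 = 66.84

66.84 m


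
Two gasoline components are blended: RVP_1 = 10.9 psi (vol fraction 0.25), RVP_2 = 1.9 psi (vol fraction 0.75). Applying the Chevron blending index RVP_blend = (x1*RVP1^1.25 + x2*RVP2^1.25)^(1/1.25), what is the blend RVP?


Chevron index: RVP_blend = (sum xi*RVPi^1.25)^(1/1.25)
RVP^1.25 terms: 0.25 * 10.9^1.25 + 0.75 * 1.9^1.25 = 6.62437
RVP_blend = 6.62437^(1/1.25) = 4.539

4.539 psi


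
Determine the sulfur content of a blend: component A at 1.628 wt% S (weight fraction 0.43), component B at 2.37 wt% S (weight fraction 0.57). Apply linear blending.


Linear sulfur blending: S_blend = x1*S1 + x2*S2
Contribution 1: 0.43 * 1.628 = 0.70004 wt%
Contribution 2: 0.57 * 2.37 = 1.3509 wt%
S_blend = 0.70004 + 1.3509 = 2.05094

2.05094 wt%


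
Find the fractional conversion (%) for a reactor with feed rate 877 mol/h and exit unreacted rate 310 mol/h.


X = (F_in - F_out) / F_in * 100
Moles reacted = 877 - 310 = 567
X = 567 / 877 * 100
= 0.6465 * 100
= 64.65 %

64.65 %


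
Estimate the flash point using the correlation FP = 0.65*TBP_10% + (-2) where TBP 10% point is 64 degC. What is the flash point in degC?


FP = 0.65 * 64 + (-2) = 39.6

39.6 degC


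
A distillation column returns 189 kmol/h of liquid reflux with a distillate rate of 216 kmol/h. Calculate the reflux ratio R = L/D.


Reflux ratio definition: R = L / D (liquid returned / distillate withdrawn)
L = 189 kmol/h, D = 216 kmol/h
R = 189 / 216 = 0.8750

0.8750


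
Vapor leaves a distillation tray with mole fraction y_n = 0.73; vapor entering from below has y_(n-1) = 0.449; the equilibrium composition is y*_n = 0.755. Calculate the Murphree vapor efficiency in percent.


Murphree vapor efficiency: EMV = (y_n - y_(n-1)) / (y*_n - y_(n-1)) * 100
EMV = (0.73 - 0.449) / (0.755 - 0.449) * 100 = 0.281 / 0.306 * 100 = 91.83

91.83 %


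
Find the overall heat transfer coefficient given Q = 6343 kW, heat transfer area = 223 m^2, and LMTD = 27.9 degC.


From Q = U*A*LMTD, U = Q / (A * LMTD)
U = 6343 / (223 * 27.9) = 6343 / 6221.7 = 1.019

1.019 kW/(m^2*K)


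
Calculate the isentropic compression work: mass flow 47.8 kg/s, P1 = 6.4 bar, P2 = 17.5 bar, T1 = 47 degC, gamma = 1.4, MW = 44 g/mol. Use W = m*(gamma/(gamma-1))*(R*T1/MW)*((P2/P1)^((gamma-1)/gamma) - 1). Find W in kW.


Isentropic work: W = m*(gamma/(gamma-1))*(R*T1/MW)*((P2/P1)^((gamma-1)/gamma) - 1)
T1 = 47 + 273.15 = 320.15 K
Pressure ratio = 17.5 / 6.4 = 2.73438
Exponent = (1.4 - 1)/1.4 = 0.285714
(P2/P1)^exp - 1 = 2.73438^0.285714 - 1 = 0.332959
W = 47.8 * 1.4 / 0.4 * 8.314 * 320.15 / 44 * 0.332959 = 3370

3370 kW


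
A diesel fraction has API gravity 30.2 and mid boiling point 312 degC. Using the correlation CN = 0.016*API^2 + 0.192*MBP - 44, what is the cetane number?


CN = 0.016 * 30.2^2 + 0.192 * 312 - 44
CN = 14.59264 + 59.904 - 44 = 30.49664

30.49664


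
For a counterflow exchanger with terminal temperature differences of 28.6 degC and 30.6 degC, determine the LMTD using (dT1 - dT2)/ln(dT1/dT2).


LMTD = (dT1 - dT2) / ln(dT1/dT2)
= (28.6 - 30.6) / ln(28.6 / 30.6) = -2 / -0.0675933 = 29.59

29.59 degC


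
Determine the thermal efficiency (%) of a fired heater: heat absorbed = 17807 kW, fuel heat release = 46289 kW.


Furnace efficiency = Q_absorbed / Q_fuel * 100
= 17807 / 46289 * 100 = 38.47

38.47 %


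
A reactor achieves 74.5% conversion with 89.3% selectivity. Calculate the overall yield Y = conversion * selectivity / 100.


Overall yield = conversion (%) * selectivity (%) / 100
Conversion = 74.5%, Selectivity = 89.3%
Y = 74.5 * 89.3 / 100
= 66.5285 %

66.5285 %


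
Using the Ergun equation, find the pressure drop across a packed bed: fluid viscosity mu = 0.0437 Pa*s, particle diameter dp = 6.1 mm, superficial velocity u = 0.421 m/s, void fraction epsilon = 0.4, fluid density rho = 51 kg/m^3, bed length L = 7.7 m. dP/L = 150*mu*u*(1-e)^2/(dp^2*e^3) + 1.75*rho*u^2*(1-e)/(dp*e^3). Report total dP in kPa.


dp = 6.1 mm = 0.0061 m
Viscous term = 150*0.0437*0.421*(1-0.4)^2 / (0.0061^2*0.4^3) = 417174
Inertial term = 1.75*51*0.421^2*(1-0.4) / (0.0061*0.4^3) = 24311.6
dP/L = 417174 + 24311.6 = 441486 Pa/m
dP = 441486 * 7.7 / 1000 = 3399 kPa

3399 kPa


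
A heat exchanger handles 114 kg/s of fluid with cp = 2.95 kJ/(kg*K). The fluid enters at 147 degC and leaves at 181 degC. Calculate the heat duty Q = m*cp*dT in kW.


Q = m_dot * cp * delta_T
delta_T = 181 - 147 = 34 K
Q = 114 * 2.95 * 34
= 336.3 * 34
= 11434.2 kW

11434.2 kW


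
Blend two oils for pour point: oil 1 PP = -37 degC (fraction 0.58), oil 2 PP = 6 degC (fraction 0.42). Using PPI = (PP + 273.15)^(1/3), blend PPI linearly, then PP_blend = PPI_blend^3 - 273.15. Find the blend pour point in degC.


PPI_1 = (-37 + 273.15)^(1/3) = 6.181056
PPI_2 = (6 + 273.15)^(1/3) = 6.535506
PPI_blend = 0.58 * 6.181056 + 0.42 * 6.535506 = 6.329925
PP_blend = 6.329925^3 - 273.15 = 253.6271 - 273.15 = -19.52

-19.52 degC


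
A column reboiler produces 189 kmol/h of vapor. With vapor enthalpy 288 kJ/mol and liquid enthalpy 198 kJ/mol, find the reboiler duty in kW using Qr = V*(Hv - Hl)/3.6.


Qr = 189 * (288 - 198) / 3.6 = 189 * 90 / 3.6 = 4725

4725 kW


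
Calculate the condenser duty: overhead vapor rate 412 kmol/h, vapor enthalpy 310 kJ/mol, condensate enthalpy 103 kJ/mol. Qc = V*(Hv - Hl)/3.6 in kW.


Qc = 412 * (310 - 103) / 3.6 = 412 * 207 / 3.6 = 23690

23690 kW


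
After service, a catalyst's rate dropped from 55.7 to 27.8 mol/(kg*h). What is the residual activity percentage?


Activity (%) = (rate_used / rate_fresh) * 100
rate_used = 27.8, rate_fresh = 55.7
= (27.8 / 55.7) * 100
= 0.4991 * 100 = 49.91

49.91 %


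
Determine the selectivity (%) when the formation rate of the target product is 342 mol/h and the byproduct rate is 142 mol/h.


Selectivity = desired / (desired + undesired) * 100
Total products = 342 + 142 = 484 mol/h
S = 342 / 484 * 100
= 0.7066 * 100
= 70.66 %

70.66 %


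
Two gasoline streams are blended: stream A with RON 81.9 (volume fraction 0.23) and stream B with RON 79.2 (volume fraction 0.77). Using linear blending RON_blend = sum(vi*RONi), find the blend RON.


Linear blending: RON_blend = sum(vi * RONi)
Contribution 1: 0.23 * 81.9 = 18.837
Contribution 2: 0.77 * 79.2 = 60.984
RON_blend = 18.837 + 60.984 = 79.821

79.821


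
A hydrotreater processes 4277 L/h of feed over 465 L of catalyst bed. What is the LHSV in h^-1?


LHSV = volumetric feed rate / catalyst volume
= 4277 L/h / 465 L
= 9.198 h^-1

9.198 h^-1


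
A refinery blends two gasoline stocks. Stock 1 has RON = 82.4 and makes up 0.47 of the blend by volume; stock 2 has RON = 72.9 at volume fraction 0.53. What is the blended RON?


Linear blending: RON_blend = sum(vi * RONi)
Contribution 1: 0.47 * 82.4 = 38.728
Contribution 2: 0.53 * 72.9 = 38.637
RON_blend = 38.728 + 38.637 = 77.365

77.365


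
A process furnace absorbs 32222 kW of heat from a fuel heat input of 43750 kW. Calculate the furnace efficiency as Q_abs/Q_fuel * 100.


Furnace efficiency = Q_absorbed / Q_fuel * 100
= 32222 / 43750 * 100 = 73.65

73.65 %


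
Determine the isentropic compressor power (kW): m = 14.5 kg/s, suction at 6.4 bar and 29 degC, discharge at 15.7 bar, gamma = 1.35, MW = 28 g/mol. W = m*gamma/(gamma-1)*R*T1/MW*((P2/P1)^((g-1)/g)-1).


Isentropic work: W = m*(gamma/(gamma-1))*(R*T1/MW)*((P2/P1)^((gamma-1)/gamma) - 1)
T1 = 29 + 273.15 = 302.15 K
Pressure ratio = 15.7 / 6.4 = 2.45312
Exponent = (1.35 - 1)/1.35 = 0.259259
(P2/P1)^exp - 1 = 2.45312^0.259259 - 1 = 0.261938
W = 14.5 * 1.35 / 0.35 * 8.314 * 302.15 / 28 * 0.261938 = 1314

1314 kW


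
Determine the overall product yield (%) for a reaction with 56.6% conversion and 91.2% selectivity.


Overall yield = conversion (%) * selectivity (%) / 100
Conversion = 56.6%, Selectivity = 91.2%
Y = 56.6 * 91.2 / 100
= 51.6192 %

51.6192 %


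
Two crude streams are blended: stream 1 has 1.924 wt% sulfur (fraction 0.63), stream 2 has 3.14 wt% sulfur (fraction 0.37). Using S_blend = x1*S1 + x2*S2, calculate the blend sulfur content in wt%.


Linear sulfur blending: S_blend = x1*S1 + x2*S2
Contribution 1: 0.63 * 1.924 = 1.21212 wt%
Contribution 2: 0.37 * 3.14 = 1.1618 wt%
S_blend = 1.21212 + 1.1618 = 2.37392

2.37392 wt%


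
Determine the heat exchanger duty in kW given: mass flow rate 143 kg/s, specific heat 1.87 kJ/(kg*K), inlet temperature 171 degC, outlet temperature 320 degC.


Q = m_dot * cp * delta_T
delta_T = 320 - 171 = 149 K
Q = 143 * 1.87 * 149
= 267.41 * 149
= 39844.09 kW

39844.09 kW


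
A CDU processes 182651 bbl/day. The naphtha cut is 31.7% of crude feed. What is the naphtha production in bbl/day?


Crude throughput = 182651 bbl/day
Fraction yield = 31.7%
yield = throughput * fraction / 100
yield = 182651 * 31.7 / 100 = 57900.367

57900.367 bbl/day


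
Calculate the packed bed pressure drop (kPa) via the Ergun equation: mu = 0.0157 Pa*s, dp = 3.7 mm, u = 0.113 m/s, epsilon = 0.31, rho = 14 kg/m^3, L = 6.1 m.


dp = 3.7 mm = 0.0037 m
Viscous term = 150*0.0157*0.113*(1-0.31)^2 / (0.0037^2*0.31^3) = 310655
Inertial term = 1.75*14*0.113^2*(1-0.31) / (0.0037*0.31^3) = 1958.33
dP/L = 310655 + 1958.33 = 312613 Pa/m
dP = 312613 * 6.1 / 1000 = 1907 kPa

1907 kPa


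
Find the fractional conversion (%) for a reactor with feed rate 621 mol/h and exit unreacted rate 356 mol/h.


X = (F_in - F_out) / F_in * 100
Moles reacted = 621 - 356 = 265
X = 265 / 621 * 100
= 0.4267 * 100
= 42.67 %

42.67 %


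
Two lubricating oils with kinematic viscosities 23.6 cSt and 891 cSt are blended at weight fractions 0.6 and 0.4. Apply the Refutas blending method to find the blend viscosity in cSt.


Refutas method: VBN_i = 14.534*ln(ln(visc_i + 0.8)) + 10.975, blended linearly by mass fraction; since VBN is linear in VBI_i = ln(ln(visc_i + 0.8)) and the fractions sum to 1, blend VBI directly: visc = exp(exp(VBI_blend)) - 0.8
VBI_1 = ln(ln(23.6 + 0.8)) = 1.16146
VBI_2 = ln(ln(891 + 0.8)) = 1.91593
VBI_blend = 0.6 * 1.16146 + 0.4 * 1.91593 = 1.46325
visc_blend = exp(exp(1.46325)) - 0.8 = 74.39

74.39 cSt


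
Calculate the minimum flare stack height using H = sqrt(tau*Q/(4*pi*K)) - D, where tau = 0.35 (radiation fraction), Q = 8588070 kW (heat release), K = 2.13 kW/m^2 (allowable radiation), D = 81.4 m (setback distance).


tau*Q/(4*pi*K) = 0.35 * 8588070 / (4 * pi * 2.13) = 112299
sqrt(112299) = 335.11
H = 335.11 - 81.4 = 253.7

253.7 m


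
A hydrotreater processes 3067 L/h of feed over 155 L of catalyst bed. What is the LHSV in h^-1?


LHSV = volumetric feed rate / catalyst volume
= 3067 L/h / 155 L
= 19.79 h^-1

19.79 h^-1


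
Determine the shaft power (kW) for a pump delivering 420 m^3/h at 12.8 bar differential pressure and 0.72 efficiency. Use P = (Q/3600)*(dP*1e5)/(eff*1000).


Q = 420 / 3600 = 0.116667 m^3/s
P = 0.116667 * (12.8 * 1e5) / 0.72 / 1000 = 207.4

207.4 kW


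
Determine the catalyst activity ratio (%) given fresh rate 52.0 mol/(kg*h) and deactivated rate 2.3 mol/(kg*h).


Activity (%) = (rate_used / rate_fresh) * 100
rate_used = 2.3, rate_fresh = 52.0
= (2.3 / 52.0) * 100
= 0.04423 * 100 = 4.423

4.423 %


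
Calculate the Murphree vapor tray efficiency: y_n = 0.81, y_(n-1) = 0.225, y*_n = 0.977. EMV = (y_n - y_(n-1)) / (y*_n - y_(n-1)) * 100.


Murphree vapor efficiency: EMV = (y_n - y_(n-1)) / (y*_n - y_(n-1)) * 100
EMV = (0.81 - 0.225) / (0.977 - 0.225) * 100 = 0.585 / 0.752 * 100 = 77.79

77.79 %


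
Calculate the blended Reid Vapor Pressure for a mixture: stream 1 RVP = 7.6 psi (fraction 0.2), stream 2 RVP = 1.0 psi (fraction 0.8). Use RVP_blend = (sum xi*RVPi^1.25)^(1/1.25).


Chevron index: RVP_blend = (sum xi*RVPi^1.25)^(1/1.25)
RVP^1.25 terms: 0.2 * 7.6^1.25 + 0.8 * 1.0^1.25 = 3.32375
RVP_blend = 3.32375^(1/1.25) = 2.614

2.614 psi


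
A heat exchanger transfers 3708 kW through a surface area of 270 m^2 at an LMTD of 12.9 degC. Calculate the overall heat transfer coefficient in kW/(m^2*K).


From Q = U*A*LMTD, U = Q / (A * LMTD)
U = 3708 / (270 * 12.9) = 3708 / 3483 = 1.065

1.065 kW/(m^2*K)


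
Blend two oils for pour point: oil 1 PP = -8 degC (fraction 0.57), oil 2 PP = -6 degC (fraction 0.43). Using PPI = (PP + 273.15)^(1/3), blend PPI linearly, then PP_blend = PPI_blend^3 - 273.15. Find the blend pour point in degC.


PPI_1 = (-8 + 273.15)^(1/3) = 6.42437
PPI_2 = (-6 + 273.15)^(1/3) = 6.440482
PPI_blend = 0.57 * 6.42437 + 0.43 * 6.440482 = 6.431298
PP_blend = 6.431298^3 - 273.15 = 266.0087 - 273.15 = -7.14

-7.14 degC


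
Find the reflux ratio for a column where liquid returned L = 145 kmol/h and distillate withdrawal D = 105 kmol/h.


Reflux ratio definition: R = L / D (liquid returned / distillate withdrawn)
L = 145 kmol/h, D = 105 kmol/h
R = 145 / 105 = 1.381

1.381


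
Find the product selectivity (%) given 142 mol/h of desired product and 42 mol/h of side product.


Selectivity = desired / (desired + undesired) * 100
Total products = 142 + 42 = 184 mol/h
S = 142 / 184 * 100
= 0.7717 * 100
= 77.17 %

77.17 %


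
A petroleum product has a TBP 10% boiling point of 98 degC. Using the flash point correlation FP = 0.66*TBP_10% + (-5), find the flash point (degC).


FP = 0.66 * 98 + (-5) = 59.68

59.68 degC


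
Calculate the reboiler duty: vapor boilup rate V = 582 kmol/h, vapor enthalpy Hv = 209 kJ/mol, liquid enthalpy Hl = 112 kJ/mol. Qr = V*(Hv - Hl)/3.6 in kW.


Qr = 582 * (209 - 112) / 3.6 = 582 * 97 / 3.6 = 15680

15680 kW


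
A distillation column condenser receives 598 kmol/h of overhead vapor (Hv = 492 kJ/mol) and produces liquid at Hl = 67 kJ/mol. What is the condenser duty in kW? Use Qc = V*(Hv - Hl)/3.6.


Qc = 598 * (492 - 67) / 3.6 = 598 * 425 / 3.6 = 70600

70600 kW


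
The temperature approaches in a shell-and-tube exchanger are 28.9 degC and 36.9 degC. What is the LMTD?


LMTD = (dT1 - dT2) / ln(dT1/dT2)
= (28.9 - 36.9) / ln(28.9 / 36.9) = -8 / -0.24437 = 32.74

32.74 degC


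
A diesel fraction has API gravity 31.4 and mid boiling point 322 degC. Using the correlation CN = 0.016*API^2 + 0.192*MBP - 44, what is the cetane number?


CN = 0.016 * 31.4^2 + 0.192 * 322 - 44
CN = 15.77536 + 61.824 - 44 = 33.59936

33.59936


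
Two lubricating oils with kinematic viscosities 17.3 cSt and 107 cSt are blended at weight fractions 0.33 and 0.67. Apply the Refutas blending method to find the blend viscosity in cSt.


Refutas method: VBN_i = 14.534*ln(ln(visc_i + 0.8)) + 10.975, blended linearly by mass fraction; since VBN is linear in VBI_i = ln(ln(visc_i + 0.8)) and the fractions sum to 1, blend VBI directly: visc = exp(exp(VBI_blend)) - 0.8
VBI_1 = ln(ln(17.3 + 0.8)) = 1.0633
VBI_2 = ln(ln(107 + 0.8)) = 1.54336
VBI_blend = 0.33 * 1.0633 + 0.67 * 1.54336 = 1.38494
visc_blend = exp(exp(1.38494)) - 0.8 = 53.50

53.50 cSt


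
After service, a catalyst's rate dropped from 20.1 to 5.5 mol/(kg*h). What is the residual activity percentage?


Activity (%) = (rate_used / rate_fresh) * 100
rate_used = 5.5, rate_fresh = 20.1
= (5.5 / 20.1) * 100
= 0.2736 * 100 = 27.36

27.36 %


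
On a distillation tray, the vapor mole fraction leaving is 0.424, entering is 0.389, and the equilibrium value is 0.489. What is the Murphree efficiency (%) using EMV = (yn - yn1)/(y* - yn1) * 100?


Murphree vapor efficiency: EMV = (y_n - y_(n-1)) / (y*_n - y_(n-1)) * 100
EMV = (0.424 - 0.389) / (0.489 - 0.389) * 100 = 0.035 / 0.1 * 100 = 35.00

35.00 %


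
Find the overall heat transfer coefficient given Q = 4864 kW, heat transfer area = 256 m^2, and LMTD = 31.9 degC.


From Q = U*A*LMTD, U = Q / (A * LMTD)
U = 4864 / (256 * 31.9) = 4864 / 8166.4 = 0.5956

0.5956 kW/(m^2*K)


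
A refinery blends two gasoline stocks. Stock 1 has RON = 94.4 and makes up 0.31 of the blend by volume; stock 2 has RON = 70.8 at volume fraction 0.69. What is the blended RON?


Linear blending: RON_blend = sum(vi * RONi)
Contribution 1: 0.31 * 94.4 = 29.264
Contribution 2: 0.69 * 70.8 = 48.852
RON_blend = 29.264 + 48.852 = 78.116

78.116


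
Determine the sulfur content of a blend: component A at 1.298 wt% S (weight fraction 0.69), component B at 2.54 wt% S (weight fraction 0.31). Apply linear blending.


Linear sulfur blending: S_blend = x1*S1 + x2*S2
Contribution 1: 0.69 * 1.298 = 0.89562 wt%
Contribution 2: 0.31 * 2.54 = 0.7874 wt%
S_blend = 0.89562 + 0.7874 = 1.68302

1.68302 wt%


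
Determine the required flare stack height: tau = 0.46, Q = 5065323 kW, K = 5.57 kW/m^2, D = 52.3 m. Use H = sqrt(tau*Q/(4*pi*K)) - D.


tau*Q/(4*pi*K) = 0.46 * 5065323 / (4 * pi * 5.57) = 33288.9
sqrt(33288.9) = 182.452
H = 182.452 - 52.3 = 130.2

130.2 m


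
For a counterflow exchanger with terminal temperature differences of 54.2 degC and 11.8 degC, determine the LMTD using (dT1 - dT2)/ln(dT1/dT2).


LMTD = (dT1 - dT2) / ln(dT1/dT2)
= (54.2 - 11.8) / ln(54.2 / 11.8) = 42.4 / 1.52458 = 27.81

27.81 degC


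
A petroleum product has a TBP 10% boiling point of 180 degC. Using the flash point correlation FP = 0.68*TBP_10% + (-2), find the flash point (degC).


FP = 0.68 * 180 + (-2) = 120.4

120.4 degC


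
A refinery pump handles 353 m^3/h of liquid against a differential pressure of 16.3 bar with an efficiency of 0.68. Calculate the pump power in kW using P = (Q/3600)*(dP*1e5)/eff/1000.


Q = 353 / 3600 = 0.0980556 m^3/s
P = 0.0980556 * (16.3 * 1e5) / 0.68 / 1000 = 235.0

235.0 kW


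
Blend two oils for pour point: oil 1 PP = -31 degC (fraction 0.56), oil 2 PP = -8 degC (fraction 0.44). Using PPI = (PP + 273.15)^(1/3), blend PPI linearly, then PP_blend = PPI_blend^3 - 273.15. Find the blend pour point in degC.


PPI_1 = (-31 + 273.15)^(1/3) = 6.232967
PPI_2 = (-8 + 273.15)^(1/3) = 6.42437
PPI_blend = 0.56 * 6.232967 + 0.44 * 6.42437 = 6.317184
PP_blend = 6.317184^3 - 273.15 = 252.0987 - 273.15 = -21.05

-21.05 degC


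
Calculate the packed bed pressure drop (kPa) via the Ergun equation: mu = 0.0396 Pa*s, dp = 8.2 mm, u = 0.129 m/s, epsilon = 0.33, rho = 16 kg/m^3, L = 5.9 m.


dp = 8.2 mm = 0.0082 m
Viscous term = 150*0.0396*0.129*(1-0.33)^2 / (0.0082^2*0.33^3) = 142350
Inertial term = 1.75*16*0.129^2*(1-0.33) / (0.0082*0.33^3) = 1059.39
dP/L = 142350 + 1059.39 = 143409 Pa/m
dP = 143409 * 5.9 / 1000 = 846.1 kPa

846.1 kPa


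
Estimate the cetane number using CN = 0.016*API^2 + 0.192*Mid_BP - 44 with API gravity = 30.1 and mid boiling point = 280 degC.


CN = 0.016 * 30.1^2 + 0.192 * 280 - 44
CN = 14.49616 + 53.76 - 44 = 24.25616

24.25616


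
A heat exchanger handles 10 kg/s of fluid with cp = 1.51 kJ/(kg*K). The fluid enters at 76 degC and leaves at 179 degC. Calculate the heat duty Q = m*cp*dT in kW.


Q = m_dot * cp * delta_T
delta_T = 179 - 76 = 103 K
Q = 10 * 1.51 * 103
= 15.1 * 103
= 1555.3 kW

1555.3 kW


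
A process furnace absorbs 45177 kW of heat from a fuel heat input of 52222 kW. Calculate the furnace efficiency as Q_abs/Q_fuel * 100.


Furnace efficiency = Q_absorbed / Q_fuel * 100
= 45177 / 52222 * 100 = 86.51

86.51 %


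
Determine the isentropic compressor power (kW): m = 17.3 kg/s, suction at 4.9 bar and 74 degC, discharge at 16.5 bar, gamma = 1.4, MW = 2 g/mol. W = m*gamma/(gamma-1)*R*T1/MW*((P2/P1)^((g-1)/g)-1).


Isentropic work: W = m*(gamma/(gamma-1))*(R*T1/MW)*((P2/P1)^((gamma-1)/gamma) - 1)
T1 = 74 + 273.15 = 347.15 K
Pressure ratio = 16.5 / 4.9 = 3.36735
Exponent = (1.4 - 1)/1.4 = 0.285714
(P2/P1)^exp - 1 = 3.36735^0.285714 - 1 = 0.414665
W = 17.3 * 1.4 / 0.4 * 8.314 * 347.15 / 2 * 0.414665 = 36230

36230 kW


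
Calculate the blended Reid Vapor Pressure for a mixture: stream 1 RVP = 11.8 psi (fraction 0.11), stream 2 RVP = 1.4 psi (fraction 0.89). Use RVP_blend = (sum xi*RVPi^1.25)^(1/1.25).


Chevron index: RVP_blend = (sum xi*RVPi^1.25)^(1/1.25)
RVP^1.25 terms: 0.11 * 11.8^1.25 + 0.89 * 1.4^1.25 = 3.76107
RVP_blend = 3.76107^(1/1.25) = 2.886

2.886 psi


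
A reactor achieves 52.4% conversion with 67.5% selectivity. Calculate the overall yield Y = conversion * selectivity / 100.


Overall yield = conversion (%) * selectivity (%) / 100
Conversion = 52.4%, Selectivity = 67.5%
Y = 52.4 * 67.5 / 100
= 35.37 %

35.37 %


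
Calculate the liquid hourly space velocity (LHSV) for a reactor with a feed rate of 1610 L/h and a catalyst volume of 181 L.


LHSV = volumetric feed rate / catalyst volume
= 1610 L/h / 181 L
= 8.895 h^-1

8.895 h^-1


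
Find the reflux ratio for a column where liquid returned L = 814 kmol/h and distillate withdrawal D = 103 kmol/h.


Reflux ratio definition: R = L / D (liquid returned / distillate withdrawn)
L = 814 kmol/h, D = 103 kmol/h
R = 814 / 103 = 7.903

7.903


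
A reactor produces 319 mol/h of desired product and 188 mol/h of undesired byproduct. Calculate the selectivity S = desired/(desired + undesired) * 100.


Selectivity = desired / (desired + undesired) * 100
Total products = 319 + 188 = 507 mol/h
S = 319 / 507 * 100
= 0.6292 * 100
= 62.92 %

62.92 %


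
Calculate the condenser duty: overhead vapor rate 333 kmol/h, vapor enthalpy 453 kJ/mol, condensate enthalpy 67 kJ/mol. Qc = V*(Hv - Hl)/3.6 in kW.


Qc = 333 * (453 - 67) / 3.6 = 333 * 386 / 3.6 = 35700

35700 kW


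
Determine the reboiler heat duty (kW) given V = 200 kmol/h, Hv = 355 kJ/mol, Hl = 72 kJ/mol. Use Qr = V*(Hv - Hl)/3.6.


Qr = 200 * (355 - 72) / 3.6 = 200 * 283 / 3.6 = 15720

15720 kW


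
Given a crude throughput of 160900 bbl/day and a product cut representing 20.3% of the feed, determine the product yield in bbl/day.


Crude throughput = 160900 bbl/day
Fraction yield = 20.3%
yield = throughput * fraction / 100
yield = 160900 * 20.3 / 100 = 32662.7

32662.7 bbl/day


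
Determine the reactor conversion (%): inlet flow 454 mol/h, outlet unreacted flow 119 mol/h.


X = (F_in - F_out) / F_in * 100
Moles reacted = 454 - 119 = 335
X = 335 / 454 * 100
= 0.7379 * 100
= 73.79 %

73.79 %


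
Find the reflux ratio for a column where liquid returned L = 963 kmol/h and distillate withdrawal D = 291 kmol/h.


Reflux ratio definition: R = L / D (liquid returned / distillate withdrawn)
L = 963 kmol/h, D = 291 kmol/h
R = 963 / 291 = 3.309

3.309


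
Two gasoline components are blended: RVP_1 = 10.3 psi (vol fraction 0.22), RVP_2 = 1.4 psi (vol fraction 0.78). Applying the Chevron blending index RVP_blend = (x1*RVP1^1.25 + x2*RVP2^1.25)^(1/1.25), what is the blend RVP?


Chevron index: RVP_blend = (sum xi*RVPi^1.25)^(1/1.25)
RVP^1.25 terms: 0.22 * 10.3^1.25 + 0.78 * 1.4^1.25 = 5.2473
RVP_blend = 5.2473^(1/1.25) = 3.767

3.767 psi


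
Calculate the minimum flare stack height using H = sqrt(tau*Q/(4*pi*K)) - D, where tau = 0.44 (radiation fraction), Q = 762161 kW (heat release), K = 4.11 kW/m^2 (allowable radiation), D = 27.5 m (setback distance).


tau*Q/(4*pi*K) = 0.44 * 762161 / (4 * pi * 4.11) = 6493.03
sqrt(6493.03) = 80.5793
H = 80.5793 - 27.5 = 53.08

53.08 m


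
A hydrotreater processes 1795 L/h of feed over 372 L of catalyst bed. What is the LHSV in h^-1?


LHSV = volumetric feed rate / catalyst volume
= 1795 L/h / 372 L
= 4.825 h^-1

4.825 h^-1


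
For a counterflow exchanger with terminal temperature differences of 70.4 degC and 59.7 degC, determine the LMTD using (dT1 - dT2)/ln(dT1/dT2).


LMTD = (dT1 - dT2) / ln(dT1/dT2)
= (70.4 - 59.7) / ln(70.4 / 59.7) = 10.7 / 0.164861 = 64.90

64.90 degC


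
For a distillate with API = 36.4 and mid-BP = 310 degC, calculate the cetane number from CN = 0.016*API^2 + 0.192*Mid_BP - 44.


CN = 0.016 * 36.4^2 + 0.192 * 310 - 44
CN = 21.19936 + 59.52 - 44 = 36.71936

36.71936


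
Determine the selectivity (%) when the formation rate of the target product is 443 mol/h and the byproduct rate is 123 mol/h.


Selectivity = desired / (desired + undesired) * 100
Total products = 443 + 123 = 566 mol/h
S = 443 / 566 * 100
= 0.7827 * 100
= 78.27 %

78.27 %


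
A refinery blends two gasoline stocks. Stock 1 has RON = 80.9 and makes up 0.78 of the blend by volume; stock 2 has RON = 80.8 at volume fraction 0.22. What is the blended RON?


Linear blending: RON_blend = sum(vi * RONi)
Contribution 1: 0.78 * 80.9 = 63.102
Contribution 2: 0.22 * 80.8 = 17.776
RON_blend = 63.102 + 17.776 = 80.878

80.878


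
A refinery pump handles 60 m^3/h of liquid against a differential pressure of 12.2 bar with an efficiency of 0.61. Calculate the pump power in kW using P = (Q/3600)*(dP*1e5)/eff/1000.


Q = 60 / 3600 = 0.0166667 m^3/s
P = 0.0166667 * (12.2 * 1e5) / 0.61 / 1000 = 33.33

33.33 kW


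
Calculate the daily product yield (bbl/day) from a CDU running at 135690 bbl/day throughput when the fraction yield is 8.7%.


Crude throughput = 135690 bbl/day
Fraction yield = 8.7%
yield = throughput * fraction / 100
yield = 135690 * 8.7 / 100 = 11805.03

11805.03 bbl/day


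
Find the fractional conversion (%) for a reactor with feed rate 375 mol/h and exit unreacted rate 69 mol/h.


X = (F_in - F_out) / F_in * 100
Moles reacted = 375 - 69 = 306
X = 306 / 375 * 100
= 0.8160 * 100
= 81.60 %

81.60 %


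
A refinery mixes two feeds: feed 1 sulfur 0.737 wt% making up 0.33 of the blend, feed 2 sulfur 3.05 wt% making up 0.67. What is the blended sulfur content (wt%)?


Linear sulfur blending: S_blend = x1*S1 + x2*S2
Contribution 1: 0.33 * 0.737 = 0.24321 wt%
Contribution 2: 0.67 * 3.05 = 2.0435 wt%
S_blend = 0.24321 + 2.0435 = 2.28671

2.28671 wt%


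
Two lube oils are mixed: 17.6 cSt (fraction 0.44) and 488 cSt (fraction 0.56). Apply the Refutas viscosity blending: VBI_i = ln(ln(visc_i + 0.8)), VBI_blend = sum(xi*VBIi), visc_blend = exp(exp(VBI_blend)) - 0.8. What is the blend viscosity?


Refutas method: VBN_i = 14.534*ln(ln(visc_i + 0.8)) + 10.975, blended linearly by mass fraction; since VBN is linear in VBI_i = ln(ln(visc_i + 0.8)) and the fractions sum to 1, blend VBI directly: visc = exp(exp(VBI_blend)) - 0.8
VBI_1 = ln(ln(17.6 + 0.8)) = 1.06896
VBI_2 = ln(ln(488 + 0.8)) = 1.82325
VBI_blend = 0.44 * 1.06896 + 0.56 * 1.82325 = 1.49136
visc_blend = exp(exp(1.49136)) - 0.8 = 84.24

84.24 cSt


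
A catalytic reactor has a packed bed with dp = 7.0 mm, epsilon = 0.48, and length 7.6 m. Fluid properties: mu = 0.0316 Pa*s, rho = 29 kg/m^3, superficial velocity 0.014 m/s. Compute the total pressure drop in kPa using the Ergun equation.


dp = 7.0 mm = 0.007 m
Viscous term = 150*0.0316*0.014*(1-0.48)^2 / (0.007^2*0.48^3) = 3311.26
Inertial term = 1.75*29*0.014^2*(1-0.48) / (0.007*0.48^3) = 6.6815
dP/L = 3311.26 + 6.6815 = 3317.94 Pa/m
dP = 3317.94 * 7.6 / 1000 = 25.22 kPa

25.22 kPa


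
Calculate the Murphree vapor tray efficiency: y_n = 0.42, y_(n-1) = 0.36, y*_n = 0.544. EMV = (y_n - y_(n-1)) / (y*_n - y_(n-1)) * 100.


Murphree vapor efficiency: EMV = (y_n - y_(n-1)) / (y*_n - y_(n-1)) * 100
EMV = (0.42 - 0.36) / (0.544 - 0.36) * 100 = 0.06 / 0.184 * 100 = 32.61

32.61 %


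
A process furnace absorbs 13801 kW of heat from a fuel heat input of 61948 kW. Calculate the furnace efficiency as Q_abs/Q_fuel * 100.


Furnace efficiency = Q_absorbed / Q_fuel * 100
= 13801 / 61948 * 100 = 22.28

22.28 %


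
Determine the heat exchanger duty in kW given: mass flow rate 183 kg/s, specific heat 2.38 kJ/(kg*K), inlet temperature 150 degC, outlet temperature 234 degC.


Q = m_dot * cp * delta_T
delta_T = 234 - 150 = 84 K
Q = 183 * 2.38 * 84
= 435.54 * 84
= 36585.36 kW

36585.36 kW


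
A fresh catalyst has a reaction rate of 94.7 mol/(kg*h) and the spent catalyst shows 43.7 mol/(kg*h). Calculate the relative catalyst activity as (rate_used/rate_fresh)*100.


Activity (%) = (rate_used / rate_fresh) * 100
rate_used = 43.7, rate_fresh = 94.7
= (43.7 / 94.7) * 100
= 0.4615 * 100 = 46.15

46.15 %


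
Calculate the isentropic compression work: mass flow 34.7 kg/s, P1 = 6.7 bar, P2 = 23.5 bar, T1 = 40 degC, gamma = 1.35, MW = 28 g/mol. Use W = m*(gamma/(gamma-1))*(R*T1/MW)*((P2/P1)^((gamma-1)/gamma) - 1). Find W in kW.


Isentropic work: W = m*(gamma/(gamma-1))*(R*T1/MW)*((P2/P1)^((gamma-1)/gamma) - 1)
T1 = 40 + 273.15 = 313.15 K
Pressure ratio = 23.5 / 6.7 = 3.50746
Exponent = (1.35 - 1)/1.35 = 0.259259
(P2/P1)^exp - 1 = 3.50746^0.259259 - 1 = 0.384504
W = 34.7 * 1.35 / 0.35 * 8.314 * 313.15 / 28 * 0.384504 = 4785

4785 kW


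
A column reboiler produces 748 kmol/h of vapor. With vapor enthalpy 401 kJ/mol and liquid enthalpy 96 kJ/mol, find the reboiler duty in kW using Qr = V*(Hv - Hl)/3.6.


Qr = 748 * (401 - 96) / 3.6 = 748 * 305 / 3.6 = 63370

63370 kW


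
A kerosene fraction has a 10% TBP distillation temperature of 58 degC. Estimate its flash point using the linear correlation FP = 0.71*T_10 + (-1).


FP = 0.71 * 58 + (-1) = 40.18

40.18 degC


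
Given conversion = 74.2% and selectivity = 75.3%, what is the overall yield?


Overall yield = conversion (%) * selectivity (%) / 100
Conversion = 74.2%, Selectivity = 75.3%
Y = 74.2 * 75.3 / 100
= 55.8726 %

55.8726 %


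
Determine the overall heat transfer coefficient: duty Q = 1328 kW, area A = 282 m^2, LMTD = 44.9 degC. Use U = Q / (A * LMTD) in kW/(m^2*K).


From Q = U*A*LMTD, U = Q / (A * LMTD)
U = 1328 / (282 * 44.9) = 1328 / 12661.8 = 0.1049

0.1049 kW/(m^2*K)


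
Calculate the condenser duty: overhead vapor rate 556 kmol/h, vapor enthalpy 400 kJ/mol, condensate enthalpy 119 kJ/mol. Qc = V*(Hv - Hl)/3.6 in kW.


Qc = 556 * (400 - 119) / 3.6 = 556 * 281 / 3.6 = 43400

43400 kW


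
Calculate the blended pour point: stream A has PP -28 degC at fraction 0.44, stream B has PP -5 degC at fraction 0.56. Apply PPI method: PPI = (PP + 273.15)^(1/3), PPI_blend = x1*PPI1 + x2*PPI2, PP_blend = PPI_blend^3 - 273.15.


PPI_1 = (-28 + 273.15)^(1/3) = 6.258601
PPI_2 = (-5 + 273.15)^(1/3) = 6.448508
PPI_blend = 0.44 * 6.258601 + 0.56 * 6.448508 = 6.364949
PP_blend = 6.364949^3 - 273.15 = 257.8605 - 273.15 = -15.29

-15.29 degC


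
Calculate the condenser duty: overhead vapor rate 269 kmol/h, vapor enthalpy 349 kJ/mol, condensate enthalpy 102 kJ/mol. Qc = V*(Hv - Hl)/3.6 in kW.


Qc = 269 * (349 - 102) / 3.6 = 269 * 247 / 3.6 = 18460

18460 kW


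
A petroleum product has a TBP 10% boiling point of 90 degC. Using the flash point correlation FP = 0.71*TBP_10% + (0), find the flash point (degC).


FP = 0.71 * 90 + (0) = 63.9

63.9 degC


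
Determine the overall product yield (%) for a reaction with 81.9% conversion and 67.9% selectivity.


Overall yield = conversion (%) * selectivity (%) / 100
Conversion = 81.9%, Selectivity = 67.9%
Y = 81.9 * 67.9 / 100
= 55.6101 %

55.6101 %


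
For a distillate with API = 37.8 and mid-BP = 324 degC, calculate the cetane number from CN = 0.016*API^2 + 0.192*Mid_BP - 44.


CN = 0.016 * 37.8^2 + 0.192 * 324 - 44
CN = 22.86144 + 62.208 - 44 = 41.06944

41.06944


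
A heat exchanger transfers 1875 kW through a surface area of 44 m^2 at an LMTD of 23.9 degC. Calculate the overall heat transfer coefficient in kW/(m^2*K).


From Q = U*A*LMTD, U = Q / (A * LMTD)
U = 1875 / (44 * 23.9) = 1875 / 1051.6 = 1.783

1.783 kW/(m^2*K)


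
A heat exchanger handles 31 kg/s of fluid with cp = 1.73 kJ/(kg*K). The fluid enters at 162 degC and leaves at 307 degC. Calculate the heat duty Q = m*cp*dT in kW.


Q = m_dot * cp * delta_T
delta_T = 307 - 162 = 145 K
Q = 31 * 1.73 * 145
= 53.63 * 145
= 7776.35 kW

7776.35 kW
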